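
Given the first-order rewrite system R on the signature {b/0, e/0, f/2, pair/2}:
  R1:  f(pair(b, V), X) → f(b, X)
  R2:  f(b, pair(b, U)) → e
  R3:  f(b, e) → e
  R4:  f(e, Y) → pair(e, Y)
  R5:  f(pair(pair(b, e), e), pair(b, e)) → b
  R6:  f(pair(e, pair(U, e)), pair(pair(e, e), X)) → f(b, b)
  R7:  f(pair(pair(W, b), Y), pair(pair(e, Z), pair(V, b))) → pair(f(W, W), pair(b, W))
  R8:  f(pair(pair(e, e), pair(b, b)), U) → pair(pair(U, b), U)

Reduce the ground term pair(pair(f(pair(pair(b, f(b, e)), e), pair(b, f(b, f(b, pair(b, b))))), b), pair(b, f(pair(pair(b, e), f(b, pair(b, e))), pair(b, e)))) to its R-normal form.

pair(pair(b, b), pair(b, b))

1. pair(pair(f(pair(pair(b, f(b, e)), e), pair(b, f(b, f(b, pair(b, b))))), b), pair(b, f(pair(pair(b, e), f(b, pair(b, e))), pair(b, e))))  →  pair(pair(f(pair(pair(b, e), e), pair(b, f(b, f(b, pair(b, b))))), b), pair(b, f(pair(pair(b, e), f(b, pair(b, e))), pair(b, e))))   [R3 at 1.1.1.1.2]
2. pair(pair(f(pair(pair(b, e), e), pair(b, f(b, f(b, pair(b, b))))), b), pair(b, f(pair(pair(b, e), f(b, pair(b, e))), pair(b, e))))  →  pair(pair(f(pair(pair(b, e), e), pair(b, f(b, e))), b), pair(b, f(pair(pair(b, e), f(b, pair(b, e))), pair(b, e))))   [R2 at 1.1.2.2.2]
3. pair(pair(f(pair(pair(b, e), e), pair(b, f(b, e))), b), pair(b, f(pair(pair(b, e), f(b, pair(b, e))), pair(b, e))))  →  pair(pair(f(pair(pair(b, e), e), pair(b, e)), b), pair(b, f(pair(pair(b, e), f(b, pair(b, e))), pair(b, e))))   [R3 at 1.1.2.2]
4. pair(pair(f(pair(pair(b, e), e), pair(b, e)), b), pair(b, f(pair(pair(b, e), f(b, pair(b, e))), pair(b, e))))  →  pair(pair(b, b), pair(b, f(pair(pair(b, e), f(b, pair(b, e))), pair(b, e))))   [R5 at 1.1]
5. pair(pair(b, b), pair(b, f(pair(pair(b, e), f(b, pair(b, e))), pair(b, e))))  →  pair(pair(b, b), pair(b, f(pair(pair(b, e), e), pair(b, e))))   [R2 at 2.2.1.2]
6. pair(pair(b, b), pair(b, f(pair(pair(b, e), e), pair(b, e))))  →  pair(pair(b, b), pair(b, b))   [R5 at 2.2]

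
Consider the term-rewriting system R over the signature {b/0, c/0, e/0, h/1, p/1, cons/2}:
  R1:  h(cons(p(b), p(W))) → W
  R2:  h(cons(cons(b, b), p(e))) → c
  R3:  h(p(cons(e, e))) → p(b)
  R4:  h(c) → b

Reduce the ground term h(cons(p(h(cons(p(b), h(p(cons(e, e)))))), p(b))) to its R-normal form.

b

1. h(cons(p(h(cons(p(b), h(p(cons(e, e)))))), p(b)))  →  h(cons(p(h(cons(p(b), p(b)))), p(b)))   [R3 at 1.1.1.1.2]
2. h(cons(p(h(cons(p(b), p(b)))), p(b)))  →  h(cons(p(b), p(b)))   [R1 at 1.1.1]
3. h(cons(p(b), p(b)))  →  b   [R1 at ε]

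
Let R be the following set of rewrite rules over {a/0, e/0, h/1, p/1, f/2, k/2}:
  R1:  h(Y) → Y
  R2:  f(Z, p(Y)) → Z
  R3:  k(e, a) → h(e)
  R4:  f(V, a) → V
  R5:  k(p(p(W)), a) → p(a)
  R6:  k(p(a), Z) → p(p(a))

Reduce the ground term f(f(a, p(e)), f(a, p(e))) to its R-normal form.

1. f(f(a, p(e)), f(a, p(e)))  →  f(a, f(a, p(e)))   [R2 at 1]
2. f(a, f(a, p(e)))  →  f(a, a)   [R2 at 2]
3. f(a, a)  →  a   [R4 at ε]

a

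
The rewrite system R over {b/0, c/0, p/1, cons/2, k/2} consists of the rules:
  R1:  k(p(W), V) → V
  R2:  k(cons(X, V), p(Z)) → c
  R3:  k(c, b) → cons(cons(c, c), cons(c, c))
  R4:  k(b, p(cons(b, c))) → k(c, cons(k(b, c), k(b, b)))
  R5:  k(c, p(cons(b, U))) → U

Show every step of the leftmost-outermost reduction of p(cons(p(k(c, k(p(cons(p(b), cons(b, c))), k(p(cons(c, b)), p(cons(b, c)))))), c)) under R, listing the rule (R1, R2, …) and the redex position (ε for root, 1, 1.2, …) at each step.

1. p(cons(p(k(c, k(p(cons(p(b), cons(b, c))), k(p(cons(c, b)), p(cons(b, c)))))), c))  →  p(cons(p(k(c, k(p(cons(c, b)), p(cons(b, c))))), c))   [R1 at 1.1.1.2]
2. p(cons(p(k(c, k(p(cons(c, b)), p(cons(b, c))))), c))  →  p(cons(p(k(c, p(cons(b, c)))), c))   [R1 at 1.1.1.2]
3. p(cons(p(k(c, p(cons(b, c)))), c))  →  p(cons(p(c), c))   [R5 at 1.1.1]

p(cons(p(c), c))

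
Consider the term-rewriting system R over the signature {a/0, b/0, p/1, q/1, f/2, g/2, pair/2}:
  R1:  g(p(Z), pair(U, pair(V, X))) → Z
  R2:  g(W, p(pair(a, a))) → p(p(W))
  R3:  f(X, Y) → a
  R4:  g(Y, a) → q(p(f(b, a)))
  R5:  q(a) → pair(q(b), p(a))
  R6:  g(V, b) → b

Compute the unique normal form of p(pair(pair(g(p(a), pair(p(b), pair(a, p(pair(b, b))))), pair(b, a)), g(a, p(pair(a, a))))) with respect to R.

1. p(pair(pair(g(p(a), pair(p(b), pair(a, p(pair(b, b))))), pair(b, a)), g(a, p(pair(a, a)))))  →  p(pair(pair(a, pair(b, a)), g(a, p(pair(a, a)))))   [R1 at 1.1.1]
2. p(pair(pair(a, pair(b, a)), g(a, p(pair(a, a)))))  →  p(pair(pair(a, pair(b, a)), p(p(a))))   [R2 at 1.2]

p(pair(pair(a, pair(b, a)), p(p(a))))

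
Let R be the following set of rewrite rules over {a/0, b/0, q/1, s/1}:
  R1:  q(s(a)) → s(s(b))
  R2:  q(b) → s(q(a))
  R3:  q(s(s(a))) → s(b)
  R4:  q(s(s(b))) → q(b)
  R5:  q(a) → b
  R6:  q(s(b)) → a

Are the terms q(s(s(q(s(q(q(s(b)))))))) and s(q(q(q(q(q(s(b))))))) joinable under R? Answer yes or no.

Reduce t₁ = q(s(s(q(s(q(q(s(b)))))))):
1. q(s(s(q(s(q(q(s(b))))))))  →  q(s(s(q(s(q(a))))))   [R6 at 1.1.1.1.1.1]
2. q(s(s(q(s(q(a))))))  →  q(s(s(q(s(b)))))   [R5 at 1.1.1.1.1]
3. q(s(s(q(s(b)))))  →  q(s(s(a)))   [R6 at 1.1.1]
4. q(s(s(a)))  →  s(b)   [R3 at ε]

Reduce t₂ = s(q(q(q(q(q(s(b))))))):
1. s(q(q(q(q(q(s(b)))))))  →  s(q(q(q(q(a)))))   [R6 at 1.1.1.1.1]
2. s(q(q(q(q(a)))))  →  s(q(q(q(b))))   [R5 at 1.1.1.1]
3. s(q(q(q(b))))  →  s(q(q(s(q(a)))))   [R2 at 1.1.1]
4. s(q(q(s(q(a)))))  →  s(q(q(s(b))))   [R5 at 1.1.1.1]
5. s(q(q(s(b))))  →  s(q(a))   [R6 at 1.1]
6. s(q(a))  →  s(b)   [R5 at 1]

yes — NF(t₁) = s(b), NF(t₂) = s(b)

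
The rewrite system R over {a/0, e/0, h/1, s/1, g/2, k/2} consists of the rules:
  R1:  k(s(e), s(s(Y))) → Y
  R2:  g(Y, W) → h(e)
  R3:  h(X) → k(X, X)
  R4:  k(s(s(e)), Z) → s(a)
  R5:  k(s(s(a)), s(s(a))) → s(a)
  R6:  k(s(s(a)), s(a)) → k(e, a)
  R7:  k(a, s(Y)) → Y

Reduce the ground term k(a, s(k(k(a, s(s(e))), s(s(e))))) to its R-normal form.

1. k(a, s(k(k(a, s(s(e))), s(s(e)))))  →  k(k(a, s(s(e))), s(s(e)))   [R7 at ε]
2. k(k(a, s(s(e))), s(s(e)))  →  k(s(e), s(s(e)))   [R7 at 1]
3. k(s(e), s(s(e)))  →  e   [R1 at ε]

e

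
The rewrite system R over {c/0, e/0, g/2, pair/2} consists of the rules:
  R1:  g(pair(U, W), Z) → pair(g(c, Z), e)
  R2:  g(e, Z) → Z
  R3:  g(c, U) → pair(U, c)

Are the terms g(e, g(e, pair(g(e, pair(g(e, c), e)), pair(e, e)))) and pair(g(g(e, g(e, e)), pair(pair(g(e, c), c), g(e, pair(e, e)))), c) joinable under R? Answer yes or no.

no — NF(t₁) = pair(pair(c, e), pair(e, e)), NF(t₂) = pair(pair(pair(c, c), pair(e, e)), c)

Reduce t₁ = g(e, g(e, pair(g(e, pair(g(e, c), e)), pair(e, e)))):
1. g(e, g(e, pair(g(e, pair(g(e, c), e)), pair(e, e))))  →  g(e, pair(g(e, pair(g(e, c), e)), pair(e, e)))   [R2 at ε]
2. g(e, pair(g(e, pair(g(e, c), e)), pair(e, e)))  →  pair(g(e, pair(g(e, c), e)), pair(e, e))   [R2 at ε]
3. pair(g(e, pair(g(e, c), e)), pair(e, e))  →  pair(pair(g(e, c), e), pair(e, e))   [R2 at 1]
4. pair(pair(g(e, c), e), pair(e, e))  →  pair(pair(c, e), pair(e, e))   [R2 at 1.1]

Reduce t₂ = pair(g(g(e, g(e, e)), pair(pair(g(e, c), c), g(e, pair(e, e)))), c):
1. pair(g(g(e, g(e, e)), pair(pair(g(e, c), c), g(e, pair(e, e)))), c)  →  pair(g(g(e, e), pair(pair(g(e, c), c), g(e, pair(e, e)))), c)   [R2 at 1.1]
2. pair(g(g(e, e), pair(pair(g(e, c), c), g(e, pair(e, e)))), c)  →  pair(g(e, pair(pair(g(e, c), c), g(e, pair(e, e)))), c)   [R2 at 1.1]
3. pair(g(e, pair(pair(g(e, c), c), g(e, pair(e, e)))), c)  →  pair(pair(pair(g(e, c), c), g(e, pair(e, e))), c)   [R2 at 1]
4. pair(pair(pair(g(e, c), c), g(e, pair(e, e))), c)  →  pair(pair(pair(c, c), g(e, pair(e, e))), c)   [R2 at 1.1.1]
5. pair(pair(pair(c, c), g(e, pair(e, e))), c)  →  pair(pair(pair(c, c), pair(e, e)), c)   [R2 at 1.2]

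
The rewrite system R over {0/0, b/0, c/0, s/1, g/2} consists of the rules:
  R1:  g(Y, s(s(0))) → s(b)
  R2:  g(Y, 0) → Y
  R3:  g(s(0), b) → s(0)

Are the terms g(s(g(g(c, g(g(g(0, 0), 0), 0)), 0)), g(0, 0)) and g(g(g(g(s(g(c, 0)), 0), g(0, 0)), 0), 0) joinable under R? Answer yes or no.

Reduce t₁ = g(s(g(g(c, g(g(g(0, 0), 0), 0)), 0)), g(0, 0)):
1. g(s(g(g(c, g(g(g(0, 0), 0), 0)), 0)), g(0, 0))  →  g(s(g(c, g(g(g(0, 0), 0), 0))), g(0, 0))   [R2 at 1.1]
2. g(s(g(c, g(g(g(0, 0), 0), 0))), g(0, 0))  →  g(s(g(c, g(g(0, 0), 0))), g(0, 0))   [R2 at 1.1.2]
3. g(s(g(c, g(g(0, 0), 0))), g(0, 0))  →  g(s(g(c, g(0, 0))), g(0, 0))   [R2 at 1.1.2]
4. g(s(g(c, g(0, 0))), g(0, 0))  →  g(s(g(c, 0)), g(0, 0))   [R2 at 1.1.2]
5. g(s(g(c, 0)), g(0, 0))  →  g(s(c), g(0, 0))   [R2 at 1.1]
6. g(s(c), g(0, 0))  →  g(s(c), 0)   [R2 at 2]
7. g(s(c), 0)  →  s(c)   [R2 at ε]

Reduce t₂ = g(g(g(g(s(g(c, 0)), 0), g(0, 0)), 0), 0):
1. g(g(g(g(s(g(c, 0)), 0), g(0, 0)), 0), 0)  →  g(g(g(s(g(c, 0)), 0), g(0, 0)), 0)   [R2 at ε]
2. g(g(g(s(g(c, 0)), 0), g(0, 0)), 0)  →  g(g(s(g(c, 0)), 0), g(0, 0))   [R2 at ε]
3. g(g(s(g(c, 0)), 0), g(0, 0))  →  g(s(g(c, 0)), g(0, 0))   [R2 at 1]
4. g(s(g(c, 0)), g(0, 0))  →  g(s(c), g(0, 0))   [R2 at 1.1]
5. g(s(c), g(0, 0))  →  g(s(c), 0)   [R2 at 2]
6. g(s(c), 0)  →  s(c)   [R2 at ε]

yes — NF(t₁) = s(c), NF(t₂) = s(c)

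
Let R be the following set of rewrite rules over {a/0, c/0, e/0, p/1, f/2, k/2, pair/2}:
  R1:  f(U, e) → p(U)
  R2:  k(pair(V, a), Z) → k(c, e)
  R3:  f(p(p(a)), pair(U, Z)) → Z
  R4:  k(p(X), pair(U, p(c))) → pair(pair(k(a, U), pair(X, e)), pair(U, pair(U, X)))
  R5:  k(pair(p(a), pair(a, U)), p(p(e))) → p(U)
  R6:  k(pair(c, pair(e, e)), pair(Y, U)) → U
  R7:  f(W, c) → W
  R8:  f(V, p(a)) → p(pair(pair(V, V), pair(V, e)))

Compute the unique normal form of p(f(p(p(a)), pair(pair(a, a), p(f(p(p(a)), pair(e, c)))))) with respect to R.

p(p(c))

1. p(f(p(p(a)), pair(pair(a, a), p(f(p(p(a)), pair(e, c))))))  →  p(p(f(p(p(a)), pair(e, c))))   [R3 at 1]
2. p(p(f(p(p(a)), pair(e, c))))  →  p(p(c))   [R3 at 1.1]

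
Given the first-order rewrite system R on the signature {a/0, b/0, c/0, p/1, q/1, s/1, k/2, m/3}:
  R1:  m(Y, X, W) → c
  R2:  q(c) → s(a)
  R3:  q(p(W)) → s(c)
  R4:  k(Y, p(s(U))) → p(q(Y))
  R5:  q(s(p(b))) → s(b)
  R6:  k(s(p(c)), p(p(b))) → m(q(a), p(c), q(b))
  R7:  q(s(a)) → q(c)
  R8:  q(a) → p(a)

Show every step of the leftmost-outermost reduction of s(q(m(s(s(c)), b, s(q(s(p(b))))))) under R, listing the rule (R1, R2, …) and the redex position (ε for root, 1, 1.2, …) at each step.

1. s(q(m(s(s(c)), b, s(q(s(p(b)))))))  →  s(q(c))   [R1 at 1.1]
2. s(q(c))  →  s(s(a))   [R2 at 1]

s(s(a))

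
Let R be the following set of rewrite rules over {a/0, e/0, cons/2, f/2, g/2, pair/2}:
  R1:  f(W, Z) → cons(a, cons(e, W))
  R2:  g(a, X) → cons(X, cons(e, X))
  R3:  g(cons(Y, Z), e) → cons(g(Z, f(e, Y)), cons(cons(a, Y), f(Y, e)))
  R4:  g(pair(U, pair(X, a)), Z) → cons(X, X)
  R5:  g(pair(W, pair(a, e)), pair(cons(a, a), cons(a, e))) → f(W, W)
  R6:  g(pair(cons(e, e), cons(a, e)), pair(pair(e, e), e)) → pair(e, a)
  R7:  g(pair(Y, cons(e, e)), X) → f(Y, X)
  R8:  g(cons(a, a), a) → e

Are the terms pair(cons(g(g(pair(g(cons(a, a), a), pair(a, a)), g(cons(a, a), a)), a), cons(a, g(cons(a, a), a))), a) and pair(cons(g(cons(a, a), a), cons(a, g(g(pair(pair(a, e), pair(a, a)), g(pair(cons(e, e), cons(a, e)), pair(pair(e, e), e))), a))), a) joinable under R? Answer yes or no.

yes — NF(t₁) = pair(cons(e, cons(a, e)), a), NF(t₂) = pair(cons(e, cons(a, e)), a)

Reduce t₁ = pair(cons(g(g(pair(g(cons(a, a), a), pair(a, a)), g(cons(a, a), a)), a), cons(a, g(cons(a, a), a))), a):
1. pair(cons(g(g(pair(g(cons(a, a), a), pair(a, a)), g(cons(a, a), a)), a), cons(a, g(cons(a, a), a))), a)  →  pair(cons(g(cons(a, a), a), cons(a, g(cons(a, a), a))), a)   [R4 at 1.1.1]
2. pair(cons(g(cons(a, a), a), cons(a, g(cons(a, a), a))), a)  →  pair(cons(e, cons(a, g(cons(a, a), a))), a)   [R8 at 1.1]
3. pair(cons(e, cons(a, g(cons(a, a), a))), a)  →  pair(cons(e, cons(a, e)), a)   [R8 at 1.2.2]

Reduce t₂ = pair(cons(g(cons(a, a), a), cons(a, g(g(pair(pair(a, e), pair(a, a)), g(pair(cons(e, e), cons(a, e)), pair(pair(e, e), e))), a))), a):
1. pair(cons(g(cons(a, a), a), cons(a, g(g(pair(pair(a, e), pair(a, a)), g(pair(cons(e, e), cons(a, e)), pair(pair(e, e), e))), a))), a)  →  pair(cons(e, cons(a, g(g(pair(pair(a, e), pair(a, a)), g(pair(cons(e, e), cons(a, e)), pair(pair(e, e), e))), a))), a)   [R8 at 1.1]
2. pair(cons(e, cons(a, g(g(pair(pair(a, e), pair(a, a)), g(pair(cons(e, e), cons(a, e)), pair(pair(e, e), e))), a))), a)  →  pair(cons(e, cons(a, g(cons(a, a), a))), a)   [R4 at 1.2.2.1]
3. pair(cons(e, cons(a, g(cons(a, a), a))), a)  →  pair(cons(e, cons(a, e)), a)   [R8 at 1.2.2]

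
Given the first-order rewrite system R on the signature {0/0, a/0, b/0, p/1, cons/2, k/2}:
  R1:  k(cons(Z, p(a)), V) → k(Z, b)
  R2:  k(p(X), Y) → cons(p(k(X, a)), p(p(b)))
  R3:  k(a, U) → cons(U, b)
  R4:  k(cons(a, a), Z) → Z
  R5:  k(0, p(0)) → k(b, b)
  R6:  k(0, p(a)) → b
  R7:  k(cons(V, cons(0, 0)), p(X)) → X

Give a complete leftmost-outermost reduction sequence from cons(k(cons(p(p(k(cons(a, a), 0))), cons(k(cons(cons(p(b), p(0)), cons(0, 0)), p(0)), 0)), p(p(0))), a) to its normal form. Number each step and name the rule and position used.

1. cons(k(cons(p(p(k(cons(a, a), 0))), cons(k(cons(cons(p(b), p(0)), cons(0, 0)), p(0)), 0)), p(p(0))), a)  →  cons(k(cons(p(p(0)), cons(k(cons(cons(p(b), p(0)), cons(0, 0)), p(0)), 0)), p(p(0))), a)   [R4 at 1.1.1.1.1]
2. cons(k(cons(p(p(0)), cons(k(cons(cons(p(b), p(0)), cons(0, 0)), p(0)), 0)), p(p(0))), a)  →  cons(k(cons(p(p(0)), cons(0, 0)), p(p(0))), a)   [R7 at 1.1.2.1]
3. cons(k(cons(p(p(0)), cons(0, 0)), p(p(0))), a)  →  cons(p(0), a)   [R7 at 1]

cons(p(0), a)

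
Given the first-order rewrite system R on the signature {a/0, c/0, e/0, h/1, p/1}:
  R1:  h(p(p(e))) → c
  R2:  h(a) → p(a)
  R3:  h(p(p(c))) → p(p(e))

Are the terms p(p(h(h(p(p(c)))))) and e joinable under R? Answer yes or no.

Reduce t₁ = p(p(h(h(p(p(c)))))):
1. p(p(h(h(p(p(c))))))  →  p(p(h(p(p(e)))))   [R3 at 1.1.1]
2. p(p(h(p(p(e)))))  →  p(p(c))   [R1 at 1.1]

Reduce t₂ = e:

no — NF(t₁) = p(p(c)), NF(t₂) = e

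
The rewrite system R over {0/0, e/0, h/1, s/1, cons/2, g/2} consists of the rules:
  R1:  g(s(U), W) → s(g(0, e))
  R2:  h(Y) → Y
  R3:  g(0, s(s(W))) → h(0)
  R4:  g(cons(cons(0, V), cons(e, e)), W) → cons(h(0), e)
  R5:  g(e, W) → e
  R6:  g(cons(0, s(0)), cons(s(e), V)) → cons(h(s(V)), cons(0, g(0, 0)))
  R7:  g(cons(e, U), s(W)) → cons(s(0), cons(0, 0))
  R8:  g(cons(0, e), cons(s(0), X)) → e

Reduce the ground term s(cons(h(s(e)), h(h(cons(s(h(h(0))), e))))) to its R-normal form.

s(cons(s(e), cons(s(0), e)))

1. s(cons(h(s(e)), h(h(cons(s(h(h(0))), e)))))  →  s(cons(s(e), h(h(cons(s(h(h(0))), e)))))   [R2 at 1.1]
2. s(cons(s(e), h(h(cons(s(h(h(0))), e)))))  →  s(cons(s(e), h(cons(s(h(h(0))), e))))   [R2 at 1.2]
3. s(cons(s(e), h(cons(s(h(h(0))), e))))  →  s(cons(s(e), cons(s(h(h(0))), e)))   [R2 at 1.2]
4. s(cons(s(e), cons(s(h(h(0))), e)))  →  s(cons(s(e), cons(s(h(0)), e)))   [R2 at 1.2.1.1]
5. s(cons(s(e), cons(s(h(0)), e)))  →  s(cons(s(e), cons(s(0), e)))   [R2 at 1.2.1.1]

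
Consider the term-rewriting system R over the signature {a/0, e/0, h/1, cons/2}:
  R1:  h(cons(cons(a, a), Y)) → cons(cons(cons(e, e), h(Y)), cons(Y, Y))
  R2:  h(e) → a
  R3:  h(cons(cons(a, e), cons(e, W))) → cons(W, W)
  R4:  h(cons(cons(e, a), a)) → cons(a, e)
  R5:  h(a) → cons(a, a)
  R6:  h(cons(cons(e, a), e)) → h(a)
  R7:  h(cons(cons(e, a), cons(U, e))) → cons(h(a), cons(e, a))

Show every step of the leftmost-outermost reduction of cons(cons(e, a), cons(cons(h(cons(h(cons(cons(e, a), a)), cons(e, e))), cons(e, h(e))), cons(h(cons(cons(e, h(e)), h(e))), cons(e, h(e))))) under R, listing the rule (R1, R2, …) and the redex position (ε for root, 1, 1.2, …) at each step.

1. cons(cons(e, a), cons(cons(h(cons(h(cons(cons(e, a), a)), cons(e, e))), cons(e, h(e))), cons(h(cons(cons(e, h(e)), h(e))), cons(e, h(e)))))  →  cons(cons(e, a), cons(cons(h(cons(cons(a, e), cons(e, e))), cons(e, h(e))), cons(h(cons(cons(e, h(e)), h(e))), cons(e, h(e)))))   [R4 at 2.1.1.1.1]
2. cons(cons(e, a), cons(cons(h(cons(cons(a, e), cons(e, e))), cons(e, h(e))), cons(h(cons(cons(e, h(e)), h(e))), cons(e, h(e)))))  →  cons(cons(e, a), cons(cons(cons(e, e), cons(e, h(e))), cons(h(cons(cons(e, h(e)), h(e))), cons(e, h(e)))))   [R3 at 2.1.1]
3. cons(cons(e, a), cons(cons(cons(e, e), cons(e, h(e))), cons(h(cons(cons(e, h(e)), h(e))), cons(e, h(e)))))  →  cons(cons(e, a), cons(cons(cons(e, e), cons(e, a)), cons(h(cons(cons(e, h(e)), h(e))), cons(e, h(e)))))   [R2 at 2.1.2.2]
4. cons(cons(e, a), cons(cons(cons(e, e), cons(e, a)), cons(h(cons(cons(e, h(e)), h(e))), cons(e, h(e)))))  →  cons(cons(e, a), cons(cons(cons(e, e), cons(e, a)), cons(h(cons(cons(e, a), h(e))), cons(e, h(e)))))   [R2 at 2.2.1.1.1.2]
5. cons(cons(e, a), cons(cons(cons(e, e), cons(e, a)), cons(h(cons(cons(e, a), h(e))), cons(e, h(e)))))  →  cons(cons(e, a), cons(cons(cons(e, e), cons(e, a)), cons(h(cons(cons(e, a), a)), cons(e, h(e)))))   [R2 at 2.2.1.1.2]
6. cons(cons(e, a), cons(cons(cons(e, e), cons(e, a)), cons(h(cons(cons(e, a), a)), cons(e, h(e)))))  →  cons(cons(e, a), cons(cons(cons(e, e), cons(e, a)), cons(cons(a, e), cons(e, h(e)))))   [R4 at 2.2.1]
7. cons(cons(e, a), cons(cons(cons(e, e), cons(e, a)), cons(cons(a, e), cons(e, h(e)))))  →  cons(cons(e, a), cons(cons(cons(e, e), cons(e, a)), cons(cons(a, e), cons(e, a))))   [R2 at 2.2.2.2]

cons(cons(e, a), cons(cons(cons(e, e), cons(e, a)), cons(cons(a, e), cons(e, a))))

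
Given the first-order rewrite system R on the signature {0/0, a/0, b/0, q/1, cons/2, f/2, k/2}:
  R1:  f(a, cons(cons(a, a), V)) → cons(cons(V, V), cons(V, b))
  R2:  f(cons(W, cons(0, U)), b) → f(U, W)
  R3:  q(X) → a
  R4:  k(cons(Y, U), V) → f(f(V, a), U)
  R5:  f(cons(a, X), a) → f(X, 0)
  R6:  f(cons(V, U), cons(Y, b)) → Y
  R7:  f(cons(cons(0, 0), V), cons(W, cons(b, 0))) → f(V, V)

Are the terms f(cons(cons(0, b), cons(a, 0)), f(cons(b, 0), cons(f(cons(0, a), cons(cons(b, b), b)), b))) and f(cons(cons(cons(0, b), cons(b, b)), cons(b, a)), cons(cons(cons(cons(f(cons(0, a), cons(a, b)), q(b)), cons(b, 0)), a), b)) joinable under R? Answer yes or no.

Reduce t₁ = f(cons(cons(0, b), cons(a, 0)), f(cons(b, 0), cons(f(cons(0, a), cons(cons(b, b), b)), b))):
1. f(cons(cons(0, b), cons(a, 0)), f(cons(b, 0), cons(f(cons(0, a), cons(cons(b, b), b)), b)))  →  f(cons(cons(0, b), cons(a, 0)), f(cons(0, a), cons(cons(b, b), b)))   [R6 at 2]
2. f(cons(cons(0, b), cons(a, 0)), f(cons(0, a), cons(cons(b, b), b)))  →  f(cons(cons(0, b), cons(a, 0)), cons(b, b))   [R6 at 2]
3. f(cons(cons(0, b), cons(a, 0)), cons(b, b))  →  b   [R6 at ε]

Reduce t₂ = f(cons(cons(cons(0, b), cons(b, b)), cons(b, a)), cons(cons(cons(cons(f(cons(0, a), cons(a, b)), q(b)), cons(b, 0)), a), b)):
1. f(cons(cons(cons(0, b), cons(b, b)), cons(b, a)), cons(cons(cons(cons(f(cons(0, a), cons(a, b)), q(b)), cons(b, 0)), a), b))  →  cons(cons(cons(f(cons(0, a), cons(a, b)), q(b)), cons(b, 0)), a)   [R6 at ε]
2. cons(cons(cons(f(cons(0, a), cons(a, b)), q(b)), cons(b, 0)), a)  →  cons(cons(cons(a, q(b)), cons(b, 0)), a)   [R6 at 1.1.1]
3. cons(cons(cons(a, q(b)), cons(b, 0)), a)  →  cons(cons(cons(a, a), cons(b, 0)), a)   [R3 at 1.1.2]

no — NF(t₁) = b, NF(t₂) = cons(cons(cons(a, a), cons(b, 0)), a)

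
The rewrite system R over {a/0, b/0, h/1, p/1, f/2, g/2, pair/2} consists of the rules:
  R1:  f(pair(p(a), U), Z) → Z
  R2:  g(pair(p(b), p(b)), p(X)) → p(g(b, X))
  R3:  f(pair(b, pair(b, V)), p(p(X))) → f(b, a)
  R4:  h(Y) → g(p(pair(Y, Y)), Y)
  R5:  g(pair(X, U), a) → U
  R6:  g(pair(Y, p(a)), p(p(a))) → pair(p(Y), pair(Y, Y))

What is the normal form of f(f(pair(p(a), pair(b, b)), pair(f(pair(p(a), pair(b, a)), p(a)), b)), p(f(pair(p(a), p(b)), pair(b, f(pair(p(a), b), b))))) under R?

1. f(f(pair(p(a), pair(b, b)), pair(f(pair(p(a), pair(b, a)), p(a)), b)), p(f(pair(p(a), p(b)), pair(b, f(pair(p(a), b), b)))))  →  f(pair(f(pair(p(a), pair(b, a)), p(a)), b), p(f(pair(p(a), p(b)), pair(b, f(pair(p(a), b), b)))))   [R1 at 1]
2. f(pair(f(pair(p(a), pair(b, a)), p(a)), b), p(f(pair(p(a), p(b)), pair(b, f(pair(p(a), b), b)))))  →  f(pair(p(a), b), p(f(pair(p(a), p(b)), pair(b, f(pair(p(a), b), b)))))   [R1 at 1.1]
3. f(pair(p(a), b), p(f(pair(p(a), p(b)), pair(b, f(pair(p(a), b), b)))))  →  p(f(pair(p(a), p(b)), pair(b, f(pair(p(a), b), b))))   [R1 at ε]
4. p(f(pair(p(a), p(b)), pair(b, f(pair(p(a), b), b))))  →  p(pair(b, f(pair(p(a), b), b)))   [R1 at 1]
5. p(pair(b, f(pair(p(a), b), b)))  →  p(pair(b, b))   [R1 at 1.2]

p(pair(b, b))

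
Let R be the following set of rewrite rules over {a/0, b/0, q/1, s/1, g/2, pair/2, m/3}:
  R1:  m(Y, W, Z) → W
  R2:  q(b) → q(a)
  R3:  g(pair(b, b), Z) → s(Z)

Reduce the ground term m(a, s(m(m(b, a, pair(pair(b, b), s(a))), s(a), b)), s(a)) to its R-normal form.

1. m(a, s(m(m(b, a, pair(pair(b, b), s(a))), s(a), b)), s(a))  →  s(m(m(b, a, pair(pair(b, b), s(a))), s(a), b))   [R1 at ε]
2. s(m(m(b, a, pair(pair(b, b), s(a))), s(a), b))  →  s(s(a))   [R1 at 1]

s(s(a))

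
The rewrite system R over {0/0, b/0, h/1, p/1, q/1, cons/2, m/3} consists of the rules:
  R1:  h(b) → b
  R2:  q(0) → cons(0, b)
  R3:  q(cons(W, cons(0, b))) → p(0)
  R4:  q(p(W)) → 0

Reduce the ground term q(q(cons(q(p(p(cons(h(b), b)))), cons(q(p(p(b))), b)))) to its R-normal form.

0

1. q(q(cons(q(p(p(cons(h(b), b)))), cons(q(p(p(b))), b))))  →  q(q(cons(0, cons(q(p(p(b))), b))))   [R4 at 1.1.1]
2. q(q(cons(0, cons(q(p(p(b))), b))))  →  q(q(cons(0, cons(0, b))))   [R4 at 1.1.2.1]
3. q(q(cons(0, cons(0, b))))  →  q(p(0))   [R3 at 1]
4. q(p(0))  →  0   [R4 at ε]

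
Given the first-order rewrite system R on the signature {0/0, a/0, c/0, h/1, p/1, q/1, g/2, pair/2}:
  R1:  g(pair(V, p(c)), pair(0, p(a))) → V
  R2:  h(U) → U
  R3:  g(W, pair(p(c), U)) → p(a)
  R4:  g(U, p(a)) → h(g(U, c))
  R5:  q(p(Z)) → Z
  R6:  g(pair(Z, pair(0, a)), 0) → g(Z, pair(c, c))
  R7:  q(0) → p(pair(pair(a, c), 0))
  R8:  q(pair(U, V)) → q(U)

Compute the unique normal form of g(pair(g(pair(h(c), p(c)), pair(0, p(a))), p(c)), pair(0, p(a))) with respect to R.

1. g(pair(g(pair(h(c), p(c)), pair(0, p(a))), p(c)), pair(0, p(a)))  →  g(pair(h(c), p(c)), pair(0, p(a)))   [R1 at ε]
2. g(pair(h(c), p(c)), pair(0, p(a)))  →  h(c)   [R1 at ε]
3. h(c)  →  c   [R2 at ε]

c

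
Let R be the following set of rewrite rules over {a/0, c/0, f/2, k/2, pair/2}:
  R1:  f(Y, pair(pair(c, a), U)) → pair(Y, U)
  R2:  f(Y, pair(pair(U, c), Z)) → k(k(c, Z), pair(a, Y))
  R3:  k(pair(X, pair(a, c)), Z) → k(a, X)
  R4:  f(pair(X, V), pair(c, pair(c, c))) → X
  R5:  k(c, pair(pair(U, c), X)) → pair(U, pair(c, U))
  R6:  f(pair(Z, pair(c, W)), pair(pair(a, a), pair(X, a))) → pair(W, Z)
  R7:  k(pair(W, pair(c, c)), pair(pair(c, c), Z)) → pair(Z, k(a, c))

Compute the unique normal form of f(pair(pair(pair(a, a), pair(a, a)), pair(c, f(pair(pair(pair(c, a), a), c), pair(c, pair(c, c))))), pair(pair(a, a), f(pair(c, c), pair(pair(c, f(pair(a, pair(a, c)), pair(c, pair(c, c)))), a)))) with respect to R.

1. f(pair(pair(pair(a, a), pair(a, a)), pair(c, f(pair(pair(pair(c, a), a), c), pair(c, pair(c, c))))), pair(pair(a, a), f(pair(c, c), pair(pair(c, f(pair(a, pair(a, c)), pair(c, pair(c, c)))), a))))  →  f(pair(pair(pair(a, a), pair(a, a)), pair(c, pair(pair(c, a), a))), pair(pair(a, a), f(pair(c, c), pair(pair(c, f(pair(a, pair(a, c)), pair(c, pair(c, c)))), a))))   [R4 at 1.2.2]
2. f(pair(pair(pair(a, a), pair(a, a)), pair(c, pair(pair(c, a), a))), pair(pair(a, a), f(pair(c, c), pair(pair(c, f(pair(a, pair(a, c)), pair(c, pair(c, c)))), a))))  →  f(pair(pair(pair(a, a), pair(a, a)), pair(c, pair(pair(c, a), a))), pair(pair(a, a), f(pair(c, c), pair(pair(c, a), a))))   [R4 at 2.2.2.1.2]
3. f(pair(pair(pair(a, a), pair(a, a)), pair(c, pair(pair(c, a), a))), pair(pair(a, a), f(pair(c, c), pair(pair(c, a), a))))  →  f(pair(pair(pair(a, a), pair(a, a)), pair(c, pair(pair(c, a), a))), pair(pair(a, a), pair(pair(c, c), a)))   [R1 at 2.2]
4. f(pair(pair(pair(a, a), pair(a, a)), pair(c, pair(pair(c, a), a))), pair(pair(a, a), pair(pair(c, c), a)))  →  pair(pair(pair(c, a), a), pair(pair(a, a), pair(a, a)))   [R6 at ε]

pair(pair(pair(c, a), a), pair(pair(a, a), pair(a, a)))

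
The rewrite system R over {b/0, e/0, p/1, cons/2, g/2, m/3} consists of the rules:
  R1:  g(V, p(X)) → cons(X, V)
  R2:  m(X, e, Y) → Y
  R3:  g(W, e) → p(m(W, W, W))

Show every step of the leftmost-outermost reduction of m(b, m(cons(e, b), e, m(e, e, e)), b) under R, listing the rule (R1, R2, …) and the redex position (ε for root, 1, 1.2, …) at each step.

b

1. m(b, m(cons(e, b), e, m(e, e, e)), b)  →  m(b, m(e, e, e), b)   [R2 at 2]
2. m(b, m(e, e, e), b)  →  m(b, e, b)   [R2 at 2]
3. m(b, e, b)  →  b   [R2 at ε]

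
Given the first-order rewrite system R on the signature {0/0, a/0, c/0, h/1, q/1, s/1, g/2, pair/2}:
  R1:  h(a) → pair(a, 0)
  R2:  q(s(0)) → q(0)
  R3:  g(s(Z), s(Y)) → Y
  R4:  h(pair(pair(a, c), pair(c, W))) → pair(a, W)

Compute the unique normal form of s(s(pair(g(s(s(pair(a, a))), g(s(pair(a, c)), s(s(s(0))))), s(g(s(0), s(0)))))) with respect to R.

1. s(s(pair(g(s(s(pair(a, a))), g(s(pair(a, c)), s(s(s(0))))), s(g(s(0), s(0))))))  →  s(s(pair(g(s(s(pair(a, a))), s(s(0))), s(g(s(0), s(0))))))   [R3 at 1.1.1.2]
2. s(s(pair(g(s(s(pair(a, a))), s(s(0))), s(g(s(0), s(0))))))  →  s(s(pair(s(0), s(g(s(0), s(0))))))   [R3 at 1.1.1]
3. s(s(pair(s(0), s(g(s(0), s(0))))))  →  s(s(pair(s(0), s(0))))   [R3 at 1.1.2.1]

s(s(pair(s(0), s(0))))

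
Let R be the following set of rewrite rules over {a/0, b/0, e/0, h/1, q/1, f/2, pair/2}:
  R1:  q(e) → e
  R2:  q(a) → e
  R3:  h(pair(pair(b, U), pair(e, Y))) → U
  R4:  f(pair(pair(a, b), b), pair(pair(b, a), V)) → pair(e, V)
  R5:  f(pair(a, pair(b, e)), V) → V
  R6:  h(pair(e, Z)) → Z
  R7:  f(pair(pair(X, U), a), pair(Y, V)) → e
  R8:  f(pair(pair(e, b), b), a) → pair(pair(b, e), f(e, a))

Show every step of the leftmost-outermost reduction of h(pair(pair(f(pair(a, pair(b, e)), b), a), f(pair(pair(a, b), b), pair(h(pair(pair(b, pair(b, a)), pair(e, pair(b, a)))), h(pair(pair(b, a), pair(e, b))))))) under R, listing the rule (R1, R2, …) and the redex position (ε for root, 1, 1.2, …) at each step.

1. h(pair(pair(f(pair(a, pair(b, e)), b), a), f(pair(pair(a, b), b), pair(h(pair(pair(b, pair(b, a)), pair(e, pair(b, a)))), h(pair(pair(b, a), pair(e, b)))))))  →  h(pair(pair(b, a), f(pair(pair(a, b), b), pair(h(pair(pair(b, pair(b, a)), pair(e, pair(b, a)))), h(pair(pair(b, a), pair(e, b)))))))   [R5 at 1.1.1]
2. h(pair(pair(b, a), f(pair(pair(a, b), b), pair(h(pair(pair(b, pair(b, a)), pair(e, pair(b, a)))), h(pair(pair(b, a), pair(e, b)))))))  →  h(pair(pair(b, a), f(pair(pair(a, b), b), pair(pair(b, a), h(pair(pair(b, a), pair(e, b)))))))   [R3 at 1.2.2.1]
3. h(pair(pair(b, a), f(pair(pair(a, b), b), pair(pair(b, a), h(pair(pair(b, a), pair(e, b)))))))  →  h(pair(pair(b, a), pair(e, h(pair(pair(b, a), pair(e, b))))))   [R4 at 1.2]
4. h(pair(pair(b, a), pair(e, h(pair(pair(b, a), pair(e, b))))))  →  a   [R3 at ε]

a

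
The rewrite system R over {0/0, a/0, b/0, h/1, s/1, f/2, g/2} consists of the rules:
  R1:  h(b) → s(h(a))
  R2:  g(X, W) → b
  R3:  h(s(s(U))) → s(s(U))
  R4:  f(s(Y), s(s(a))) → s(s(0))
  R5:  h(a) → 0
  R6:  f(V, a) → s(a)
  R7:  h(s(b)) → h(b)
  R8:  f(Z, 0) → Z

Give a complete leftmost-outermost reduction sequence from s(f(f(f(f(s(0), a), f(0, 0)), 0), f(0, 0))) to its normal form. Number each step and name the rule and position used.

1. s(f(f(f(f(s(0), a), f(0, 0)), 0), f(0, 0)))  →  s(f(f(f(s(0), a), f(0, 0)), f(0, 0)))   [R8 at 1.1]
2. s(f(f(f(s(0), a), f(0, 0)), f(0, 0)))  →  s(f(f(s(a), f(0, 0)), f(0, 0)))   [R6 at 1.1.1]
3. s(f(f(s(a), f(0, 0)), f(0, 0)))  →  s(f(f(s(a), 0), f(0, 0)))   [R8 at 1.1.2]
4. s(f(f(s(a), 0), f(0, 0)))  →  s(f(s(a), f(0, 0)))   [R8 at 1.1]
5. s(f(s(a), f(0, 0)))  →  s(f(s(a), 0))   [R8 at 1.2]
6. s(f(s(a), 0))  →  s(s(a))   [R8 at 1]

s(s(a))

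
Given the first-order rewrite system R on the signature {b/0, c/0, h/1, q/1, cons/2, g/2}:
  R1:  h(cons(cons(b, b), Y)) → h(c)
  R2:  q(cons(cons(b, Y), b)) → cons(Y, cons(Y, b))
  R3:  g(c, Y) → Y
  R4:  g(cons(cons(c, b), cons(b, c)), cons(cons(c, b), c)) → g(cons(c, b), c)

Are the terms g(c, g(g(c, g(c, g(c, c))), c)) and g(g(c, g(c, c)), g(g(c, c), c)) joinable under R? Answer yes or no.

Reduce t₁ = g(c, g(g(c, g(c, g(c, c))), c)):
1. g(c, g(g(c, g(c, g(c, c))), c))  →  g(g(c, g(c, g(c, c))), c)   [R3 at ε]
2. g(g(c, g(c, g(c, c))), c)  →  g(g(c, g(c, c)), c)   [R3 at 1]
3. g(g(c, g(c, c)), c)  →  g(g(c, c), c)   [R3 at 1]
4. g(g(c, c), c)  →  g(c, c)   [R3 at 1]
5. g(c, c)  →  c   [R3 at ε]

Reduce t₂ = g(g(c, g(c, c)), g(g(c, c), c)):
1. g(g(c, g(c, c)), g(g(c, c), c))  →  g(g(c, c), g(g(c, c), c))   [R3 at 1]
2. g(g(c, c), g(g(c, c), c))  →  g(c, g(g(c, c), c))   [R3 at 1]
3. g(c, g(g(c, c), c))  →  g(g(c, c), c)   [R3 at ε]
4. g(g(c, c), c)  →  g(c, c)   [R3 at 1]
5. g(c, c)  →  c   [R3 at ε]

yes — NF(t₁) = c, NF(t₂) = c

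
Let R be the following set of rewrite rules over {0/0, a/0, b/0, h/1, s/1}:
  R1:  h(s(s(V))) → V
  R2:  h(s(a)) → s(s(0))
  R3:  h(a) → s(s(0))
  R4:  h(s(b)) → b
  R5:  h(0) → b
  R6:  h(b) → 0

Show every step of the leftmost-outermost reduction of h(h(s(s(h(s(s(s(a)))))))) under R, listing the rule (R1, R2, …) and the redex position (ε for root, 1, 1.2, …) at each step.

1. h(h(s(s(h(s(s(s(a))))))))  →  h(h(s(s(s(a)))))   [R1 at 1]
2. h(h(s(s(s(a)))))  →  h(s(a))   [R1 at 1]
3. h(s(a))  →  s(s(0))   [R2 at ε]

s(s(0))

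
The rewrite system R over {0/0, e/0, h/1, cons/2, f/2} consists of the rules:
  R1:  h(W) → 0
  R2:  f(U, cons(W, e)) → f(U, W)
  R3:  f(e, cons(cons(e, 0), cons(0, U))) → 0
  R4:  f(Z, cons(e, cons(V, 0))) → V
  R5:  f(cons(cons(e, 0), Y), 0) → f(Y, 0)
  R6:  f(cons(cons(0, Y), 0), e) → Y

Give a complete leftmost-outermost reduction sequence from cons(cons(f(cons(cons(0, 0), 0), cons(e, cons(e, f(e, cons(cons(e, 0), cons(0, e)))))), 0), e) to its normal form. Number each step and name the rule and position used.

cons(cons(e, 0), e)

1. cons(cons(f(cons(cons(0, 0), 0), cons(e, cons(e, f(e, cons(cons(e, 0), cons(0, e)))))), 0), e)  →  cons(cons(f(cons(cons(0, 0), 0), cons(e, cons(e, 0))), 0), e)   [R3 at 1.1.2.2.2]
2. cons(cons(f(cons(cons(0, 0), 0), cons(e, cons(e, 0))), 0), e)  →  cons(cons(e, 0), e)   [R4 at 1.1]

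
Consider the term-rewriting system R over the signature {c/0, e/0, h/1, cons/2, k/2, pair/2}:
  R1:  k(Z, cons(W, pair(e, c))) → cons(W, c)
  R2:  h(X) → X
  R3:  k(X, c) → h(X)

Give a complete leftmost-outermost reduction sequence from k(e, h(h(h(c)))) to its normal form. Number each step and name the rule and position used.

e

1. k(e, h(h(h(c))))  →  k(e, h(h(c)))   [R2 at 2]
2. k(e, h(h(c)))  →  k(e, h(c))   [R2 at 2]
3. k(e, h(c))  →  k(e, c)   [R2 at 2]
4. k(e, c)  →  h(e)   [R3 at ε]
5. h(e)  →  e   [R2 at ε]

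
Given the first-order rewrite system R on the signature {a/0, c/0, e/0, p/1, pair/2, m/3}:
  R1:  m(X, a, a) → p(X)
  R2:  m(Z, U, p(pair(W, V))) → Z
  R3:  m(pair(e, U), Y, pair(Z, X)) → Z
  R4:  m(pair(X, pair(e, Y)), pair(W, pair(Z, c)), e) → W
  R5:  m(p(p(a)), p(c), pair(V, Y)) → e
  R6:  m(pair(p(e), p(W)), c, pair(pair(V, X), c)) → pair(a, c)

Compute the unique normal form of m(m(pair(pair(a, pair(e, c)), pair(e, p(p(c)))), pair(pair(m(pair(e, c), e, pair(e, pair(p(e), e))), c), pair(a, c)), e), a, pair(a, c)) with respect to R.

a

1. m(m(pair(pair(a, pair(e, c)), pair(e, p(p(c)))), pair(pair(m(pair(e, c), e, pair(e, pair(p(e), e))), c), pair(a, c)), e), a, pair(a, c))  →  m(pair(m(pair(e, c), e, pair(e, pair(p(e), e))), c), a, pair(a, c))   [R4 at 1]
2. m(pair(m(pair(e, c), e, pair(e, pair(p(e), e))), c), a, pair(a, c))  →  m(pair(e, c), a, pair(a, c))   [R3 at 1.1]
3. m(pair(e, c), a, pair(a, c))  →  a   [R3 at ε]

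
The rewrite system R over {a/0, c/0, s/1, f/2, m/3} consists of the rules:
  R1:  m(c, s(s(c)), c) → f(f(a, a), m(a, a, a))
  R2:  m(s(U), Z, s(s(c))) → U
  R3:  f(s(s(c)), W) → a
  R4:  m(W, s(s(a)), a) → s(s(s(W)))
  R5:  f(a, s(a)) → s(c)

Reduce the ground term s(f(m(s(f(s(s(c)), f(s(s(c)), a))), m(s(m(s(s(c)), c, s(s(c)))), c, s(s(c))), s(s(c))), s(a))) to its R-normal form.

1. s(f(m(s(f(s(s(c)), f(s(s(c)), a))), m(s(m(s(s(c)), c, s(s(c)))), c, s(s(c))), s(s(c))), s(a)))  →  s(f(f(s(s(c)), f(s(s(c)), a)), s(a)))   [R2 at 1.1]
2. s(f(f(s(s(c)), f(s(s(c)), a)), s(a)))  →  s(f(a, s(a)))   [R3 at 1.1]
3. s(f(a, s(a)))  →  s(s(c))   [R5 at 1]

s(s(c))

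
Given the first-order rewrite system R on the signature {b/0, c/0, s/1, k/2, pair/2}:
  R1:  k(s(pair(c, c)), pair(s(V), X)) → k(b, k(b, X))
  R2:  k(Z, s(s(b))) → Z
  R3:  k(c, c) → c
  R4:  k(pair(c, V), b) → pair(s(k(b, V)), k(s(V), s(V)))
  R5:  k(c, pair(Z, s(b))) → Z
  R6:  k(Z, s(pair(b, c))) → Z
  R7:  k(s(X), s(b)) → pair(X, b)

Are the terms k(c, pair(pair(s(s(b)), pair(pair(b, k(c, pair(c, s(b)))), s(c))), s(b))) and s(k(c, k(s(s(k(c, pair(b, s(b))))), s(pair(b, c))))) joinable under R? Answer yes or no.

no — NF(t₁) = pair(s(s(b)), pair(pair(b, c), s(c))), NF(t₂) = s(c)

Reduce t₁ = k(c, pair(pair(s(s(b)), pair(pair(b, k(c, pair(c, s(b)))), s(c))), s(b))):
1. k(c, pair(pair(s(s(b)), pair(pair(b, k(c, pair(c, s(b)))), s(c))), s(b)))  →  pair(s(s(b)), pair(pair(b, k(c, pair(c, s(b)))), s(c)))   [R5 at ε]
2. pair(s(s(b)), pair(pair(b, k(c, pair(c, s(b)))), s(c)))  →  pair(s(s(b)), pair(pair(b, c), s(c)))   [R5 at 2.1.2]

Reduce t₂ = s(k(c, k(s(s(k(c, pair(b, s(b))))), s(pair(b, c))))):
1. s(k(c, k(s(s(k(c, pair(b, s(b))))), s(pair(b, c)))))  →  s(k(c, s(s(k(c, pair(b, s(b)))))))   [R6 at 1.2]
2. s(k(c, s(s(k(c, pair(b, s(b)))))))  →  s(k(c, s(s(b))))   [R5 at 1.2.1.1]
3. s(k(c, s(s(b))))  →  s(c)   [R2 at 1]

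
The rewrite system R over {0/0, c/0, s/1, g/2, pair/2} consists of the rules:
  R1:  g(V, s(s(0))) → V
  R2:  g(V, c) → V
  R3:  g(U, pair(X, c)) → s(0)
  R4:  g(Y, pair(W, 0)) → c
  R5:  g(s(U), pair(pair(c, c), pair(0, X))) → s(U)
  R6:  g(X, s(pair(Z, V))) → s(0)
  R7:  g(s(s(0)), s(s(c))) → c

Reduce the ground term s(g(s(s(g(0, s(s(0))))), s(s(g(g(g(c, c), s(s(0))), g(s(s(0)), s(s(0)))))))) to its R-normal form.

1. s(g(s(s(g(0, s(s(0))))), s(s(g(g(g(c, c), s(s(0))), g(s(s(0)), s(s(0))))))))  →  s(g(s(s(0)), s(s(g(g(g(c, c), s(s(0))), g(s(s(0)), s(s(0))))))))   [R1 at 1.1.1.1]
2. s(g(s(s(0)), s(s(g(g(g(c, c), s(s(0))), g(s(s(0)), s(s(0))))))))  →  s(g(s(s(0)), s(s(g(g(c, c), g(s(s(0)), s(s(0))))))))   [R1 at 1.2.1.1.1]
3. s(g(s(s(0)), s(s(g(g(c, c), g(s(s(0)), s(s(0))))))))  →  s(g(s(s(0)), s(s(g(c, g(s(s(0)), s(s(0))))))))   [R2 at 1.2.1.1.1]
4. s(g(s(s(0)), s(s(g(c, g(s(s(0)), s(s(0))))))))  →  s(g(s(s(0)), s(s(g(c, s(s(0)))))))   [R1 at 1.2.1.1.2]
5. s(g(s(s(0)), s(s(g(c, s(s(0)))))))  →  s(g(s(s(0)), s(s(c))))   [R1 at 1.2.1.1]
6. s(g(s(s(0)), s(s(c))))  →  s(c)   [R7 at 1]

s(c)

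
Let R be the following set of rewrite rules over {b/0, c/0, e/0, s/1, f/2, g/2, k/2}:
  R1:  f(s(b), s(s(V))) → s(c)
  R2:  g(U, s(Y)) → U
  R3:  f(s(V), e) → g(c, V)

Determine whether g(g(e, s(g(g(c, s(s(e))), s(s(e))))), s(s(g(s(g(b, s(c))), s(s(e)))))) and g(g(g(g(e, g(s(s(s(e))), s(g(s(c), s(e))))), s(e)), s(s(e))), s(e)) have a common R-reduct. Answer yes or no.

yes — NF(t₁) = e, NF(t₂) = e

Reduce t₁ = g(g(e, s(g(g(c, s(s(e))), s(s(e))))), s(s(g(s(g(b, s(c))), s(s(e)))))):
1. g(g(e, s(g(g(c, s(s(e))), s(s(e))))), s(s(g(s(g(b, s(c))), s(s(e))))))  →  g(e, s(g(g(c, s(s(e))), s(s(e)))))   [R2 at ε]
2. g(e, s(g(g(c, s(s(e))), s(s(e)))))  →  e   [R2 at ε]

Reduce t₂ = g(g(g(g(e, g(s(s(s(e))), s(g(s(c), s(e))))), s(e)), s(s(e))), s(e)):
1. g(g(g(g(e, g(s(s(s(e))), s(g(s(c), s(e))))), s(e)), s(s(e))), s(e))  →  g(g(g(e, g(s(s(s(e))), s(g(s(c), s(e))))), s(e)), s(s(e)))   [R2 at ε]
2. g(g(g(e, g(s(s(s(e))), s(g(s(c), s(e))))), s(e)), s(s(e)))  →  g(g(e, g(s(s(s(e))), s(g(s(c), s(e))))), s(e))   [R2 at ε]
3. g(g(e, g(s(s(s(e))), s(g(s(c), s(e))))), s(e))  →  g(e, g(s(s(s(e))), s(g(s(c), s(e)))))   [R2 at ε]
4. g(e, g(s(s(s(e))), s(g(s(c), s(e)))))  →  g(e, s(s(s(e))))   [R2 at 2]
5. g(e, s(s(s(e))))  →  e   [R2 at ε]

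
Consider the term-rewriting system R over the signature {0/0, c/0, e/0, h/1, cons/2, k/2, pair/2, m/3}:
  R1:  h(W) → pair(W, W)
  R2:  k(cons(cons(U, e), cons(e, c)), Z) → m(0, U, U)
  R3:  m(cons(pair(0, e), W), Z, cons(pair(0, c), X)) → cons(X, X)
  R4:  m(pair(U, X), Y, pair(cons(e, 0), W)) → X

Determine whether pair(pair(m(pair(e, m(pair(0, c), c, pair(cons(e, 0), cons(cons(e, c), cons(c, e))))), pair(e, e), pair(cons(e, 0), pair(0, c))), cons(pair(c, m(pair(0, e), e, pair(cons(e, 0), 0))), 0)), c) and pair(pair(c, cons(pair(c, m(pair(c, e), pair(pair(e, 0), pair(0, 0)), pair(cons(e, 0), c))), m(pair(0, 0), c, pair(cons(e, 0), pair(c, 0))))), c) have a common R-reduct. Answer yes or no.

yes — NF(t₁) = pair(pair(c, cons(pair(c, e), 0)), c), NF(t₂) = pair(pair(c, cons(pair(c, e), 0)), c)

Reduce t₁ = pair(pair(m(pair(e, m(pair(0, c), c, pair(cons(e, 0), cons(cons(e, c), cons(c, e))))), pair(e, e), pair(cons(e, 0), pair(0, c))), cons(pair(c, m(pair(0, e), e, pair(cons(e, 0), 0))), 0)), c):
1. pair(pair(m(pair(e, m(pair(0, c), c, pair(cons(e, 0), cons(cons(e, c), cons(c, e))))), pair(e, e), pair(cons(e, 0), pair(0, c))), cons(pair(c, m(pair(0, e), e, pair(cons(e, 0), 0))), 0)), c)  →  pair(pair(m(pair(0, c), c, pair(cons(e, 0), cons(cons(e, c), cons(c, e)))), cons(pair(c, m(pair(0, e), e, pair(cons(e, 0), 0))), 0)), c)   [R4 at 1.1]
2. pair(pair(m(pair(0, c), c, pair(cons(e, 0), cons(cons(e, c), cons(c, e)))), cons(pair(c, m(pair(0, e), e, pair(cons(e, 0), 0))), 0)), c)  →  pair(pair(c, cons(pair(c, m(pair(0, e), e, pair(cons(e, 0), 0))), 0)), c)   [R4 at 1.1]
3. pair(pair(c, cons(pair(c, m(pair(0, e), e, pair(cons(e, 0), 0))), 0)), c)  →  pair(pair(c, cons(pair(c, e), 0)), c)   [R4 at 1.2.1.2]

Reduce t₂ = pair(pair(c, cons(pair(c, m(pair(c, e), pair(pair(e, 0), pair(0, 0)), pair(cons(e, 0), c))), m(pair(0, 0), c, pair(cons(e, 0), pair(c, 0))))), c):
1. pair(pair(c, cons(pair(c, m(pair(c, e), pair(pair(e, 0), pair(0, 0)), pair(cons(e, 0), c))), m(pair(0, 0), c, pair(cons(e, 0), pair(c, 0))))), c)  →  pair(pair(c, cons(pair(c, e), m(pair(0, 0), c, pair(cons(e, 0), pair(c, 0))))), c)   [R4 at 1.2.1.2]
2. pair(pair(c, cons(pair(c, e), m(pair(0, 0), c, pair(cons(e, 0), pair(c, 0))))), c)  →  pair(pair(c, cons(pair(c, e), 0)), c)   [R4 at 1.2.2]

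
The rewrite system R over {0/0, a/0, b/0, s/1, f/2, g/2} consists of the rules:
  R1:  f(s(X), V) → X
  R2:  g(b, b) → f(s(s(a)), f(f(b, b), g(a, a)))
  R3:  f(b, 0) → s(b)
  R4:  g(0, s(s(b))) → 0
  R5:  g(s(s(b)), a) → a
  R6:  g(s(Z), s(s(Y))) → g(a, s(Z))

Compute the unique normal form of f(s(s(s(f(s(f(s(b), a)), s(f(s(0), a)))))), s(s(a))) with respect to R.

s(s(b))

1. f(s(s(s(f(s(f(s(b), a)), s(f(s(0), a)))))), s(s(a)))  →  s(s(f(s(f(s(b), a)), s(f(s(0), a)))))   [R1 at ε]
2. s(s(f(s(f(s(b), a)), s(f(s(0), a)))))  →  s(s(f(s(b), a)))   [R1 at 1.1]
3. s(s(f(s(b), a)))  →  s(s(b))   [R1 at 1.1]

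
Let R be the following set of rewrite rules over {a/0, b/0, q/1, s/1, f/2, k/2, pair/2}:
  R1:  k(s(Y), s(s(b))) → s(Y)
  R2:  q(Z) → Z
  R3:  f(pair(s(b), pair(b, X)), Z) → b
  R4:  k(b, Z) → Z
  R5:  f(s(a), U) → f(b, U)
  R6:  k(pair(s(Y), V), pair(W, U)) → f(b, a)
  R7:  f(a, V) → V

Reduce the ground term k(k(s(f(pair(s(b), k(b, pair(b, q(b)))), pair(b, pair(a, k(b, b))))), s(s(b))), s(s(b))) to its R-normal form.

1. k(k(s(f(pair(s(b), k(b, pair(b, q(b)))), pair(b, pair(a, k(b, b))))), s(s(b))), s(s(b)))  →  k(s(f(pair(s(b), k(b, pair(b, q(b)))), pair(b, pair(a, k(b, b))))), s(s(b)))   [R1 at 1]
2. k(s(f(pair(s(b), k(b, pair(b, q(b)))), pair(b, pair(a, k(b, b))))), s(s(b)))  →  s(f(pair(s(b), k(b, pair(b, q(b)))), pair(b, pair(a, k(b, b)))))   [R1 at ε]
3. s(f(pair(s(b), k(b, pair(b, q(b)))), pair(b, pair(a, k(b, b)))))  →  s(f(pair(s(b), pair(b, q(b))), pair(b, pair(a, k(b, b)))))   [R4 at 1.1.2]
4. s(f(pair(s(b), pair(b, q(b))), pair(b, pair(a, k(b, b)))))  →  s(b)   [R3 at 1]

s(b)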